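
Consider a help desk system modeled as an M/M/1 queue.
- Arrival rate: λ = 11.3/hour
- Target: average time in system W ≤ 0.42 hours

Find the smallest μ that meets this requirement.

For M/M/1: W = 1/(μ-λ)
Need W ≤ 0.42, so 1/(μ-λ) ≤ 0.42
μ - λ ≥ 1/0.42 = 2.3810
μ ≥ 11.3 + 2.3810 = 13.6810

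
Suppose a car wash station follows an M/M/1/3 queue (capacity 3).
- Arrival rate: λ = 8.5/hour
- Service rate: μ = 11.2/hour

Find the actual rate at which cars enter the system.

ρ = λ/μ = 8.5/11.2 = 0.75893
P₀ = (1-ρ)/(1-ρ^(K+1)) = (1-0.75893)/(1-0.75893^4) = 0.24107/0.66825 = 0.3607
P_K = P₀×ρ^K = 0.3607 × 0.75893^3 = 0.3607 × 0.4371 = 0.1577
λ_eff = λ(1-P_K) = 8.5 × (1 - 0.1577) = 8.5 × 0.8423 = 7.1596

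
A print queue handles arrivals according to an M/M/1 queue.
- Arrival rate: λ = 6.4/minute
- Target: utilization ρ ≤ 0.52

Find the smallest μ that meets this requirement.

ρ = λ/μ, so μ = λ/ρ
μ ≥ 6.4/0.52 = 12.3077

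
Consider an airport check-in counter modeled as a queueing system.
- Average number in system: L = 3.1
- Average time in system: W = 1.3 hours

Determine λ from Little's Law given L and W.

Little's Law: L = λW, so λ = L/W
λ = 3.1/1.3 = 2.3846 passengers/hour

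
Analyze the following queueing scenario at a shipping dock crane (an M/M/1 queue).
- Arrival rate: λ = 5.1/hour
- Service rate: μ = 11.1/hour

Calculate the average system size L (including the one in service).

ρ = λ/μ = 5.1/11.1 = 0.4595
For M/M/1: L = λ/(μ-λ)
L = 5.1/(11.1-5.1) = 5.1/6.00
L = 0.8500 containers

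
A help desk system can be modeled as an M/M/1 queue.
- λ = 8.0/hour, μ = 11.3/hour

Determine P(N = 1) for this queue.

ρ = λ/μ = 8.0/11.3 = 0.70796
P(n) = (1-ρ)ρⁿ
P(1) = (1-0.70796) × 0.70796^1
P(1) = 0.29204 × 0.70796
P(1) = 0.2068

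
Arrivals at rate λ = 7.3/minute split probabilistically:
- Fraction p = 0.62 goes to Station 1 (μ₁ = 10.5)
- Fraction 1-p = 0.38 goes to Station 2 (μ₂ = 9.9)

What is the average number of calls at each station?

Effective rates: λ₁ = 7.3×0.62 = 4.526, λ₂ = 7.3×0.38 = 2.774
Station 1: ρ₁ = 4.526/10.5 = 0.43105, L₁ = ρ₁/(1-ρ₁) = 0.43105/(1-0.43105) = 0.7576
Station 2: ρ₂ = 2.774/9.9 = 0.2802, L₂ = ρ₂/(1-ρ₂) = 0.2802/(1-0.2802) = 0.3893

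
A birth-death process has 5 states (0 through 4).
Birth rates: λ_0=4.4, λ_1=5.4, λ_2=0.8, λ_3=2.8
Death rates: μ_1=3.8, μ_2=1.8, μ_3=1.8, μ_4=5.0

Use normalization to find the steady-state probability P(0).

Ratios P(n)/P(0) = (λ₀···λₙ₋₁)/(μ₁···μₙ):
P(1)/P(0) = (4.4)/(3.8) = 1.15789
P(2)/P(0) = (4.4×5.4)/(3.8×1.8) = 3.47368
P(3)/P(0) = (4.4×5.4×0.8)/(3.8×1.8×1.8) = 1.54386
P(4)/P(0) = (4.4×5.4×0.8×2.8)/(3.8×1.8×1.8×5.0) = 0.864561

Normalization: ∑ P(n) = 1
P(0) × (1.00000 + 1.15789 + 3.47368 + 1.54386 + 0.864561) = 1
P(0) × 8.0400 = 1
P(0) = 1/8.0400 = 0.1244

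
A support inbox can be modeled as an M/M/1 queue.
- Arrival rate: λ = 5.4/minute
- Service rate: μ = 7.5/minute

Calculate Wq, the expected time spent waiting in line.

First, compute utilization: ρ = λ/μ = 5.4/7.5 = 0.7200
For M/M/1: Wq = λ/(μ(μ-λ))
Wq = 5.4/(7.5 × (7.5-5.4))
Wq = 5.4/(7.5 × 2.10)
Wq = 0.3429 minutes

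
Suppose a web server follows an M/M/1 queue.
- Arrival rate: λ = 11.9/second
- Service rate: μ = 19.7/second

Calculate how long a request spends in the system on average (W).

First, compute utilization: ρ = λ/μ = 11.9/19.7 = 0.6041
For M/M/1: W = 1/(μ-λ)
W = 1/(19.7-11.9) = 1/7.80
W = 0.1282 seconds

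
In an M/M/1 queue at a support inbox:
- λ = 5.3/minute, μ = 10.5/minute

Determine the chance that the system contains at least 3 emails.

ρ = λ/μ = 5.3/10.5 = 0.5048
P(N ≥ n) = ρⁿ
P(N ≥ 3) = 0.5048^3
P(N ≥ 3) = 0.1286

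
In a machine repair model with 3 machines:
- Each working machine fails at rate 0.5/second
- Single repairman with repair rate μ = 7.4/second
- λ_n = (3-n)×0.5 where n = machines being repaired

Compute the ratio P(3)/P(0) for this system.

P(3)/P(0) = ∏_{i=0}^{3-1} λ_i/μ_{i+1}
= (3-0)×0.5/7.4 × (3-1)×0.5/7.4 × (3-2)×0.5/7.4
= 0.001851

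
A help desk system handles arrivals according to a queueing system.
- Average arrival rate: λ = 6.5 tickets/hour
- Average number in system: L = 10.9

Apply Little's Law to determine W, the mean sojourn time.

Little's Law: L = λW, so W = L/λ
W = 10.9/6.5 = 1.6769 hours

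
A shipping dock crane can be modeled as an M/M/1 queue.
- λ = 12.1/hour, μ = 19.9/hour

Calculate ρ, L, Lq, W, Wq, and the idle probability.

Step 1: ρ = λ/μ = 12.1/19.9 = 0.6080
Step 2: L = λ/(μ-λ) = 12.1/7.80 = 1.5513
Step 3: Lq = λ²/(μ(μ-λ)) = 146.41/(19.9×7.80) = 0.9432
Step 4: W = 1/(μ-λ) = 1/7.80 = 0.12821
Step 5: Wq = λ/(μ(μ-λ)) = 12.1/(19.9×7.80) = 0.07795
Step 6: P(0) = 1-ρ = 0.3920
Verify: L = λW = 12.1×0.12821 = 1.5513 ✔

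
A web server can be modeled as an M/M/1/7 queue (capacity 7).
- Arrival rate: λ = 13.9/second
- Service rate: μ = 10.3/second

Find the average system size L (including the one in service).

ρ = λ/μ = 13.9/10.3 = 1.3495
P₀ = (1-ρ)/(1-ρ^(K+1)) = (1-1.3495)/(1-1.3495^8) = -0.3495/-9.9998 = 0.03495
P_K = P₀×ρ^K = 0.03495 × 1.3495^7 = 0.03495 × 8.1510 = 0.2849
L = ρ[1 - (K+1)ρ^K + Kρ^(K+1)] / [(1-ρ)(1-ρ^(K+1))]
L = 1.3495 × (1 - 8×8.1510 + 7×10.9998) / ((1 - 1.3495) × (1 - 10.9998)) = 4.9388 requests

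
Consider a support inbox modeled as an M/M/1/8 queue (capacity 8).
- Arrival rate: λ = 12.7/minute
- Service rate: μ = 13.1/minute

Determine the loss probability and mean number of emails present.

ρ = λ/μ = 12.7/13.1 = 0.969466
P₀ = (1-ρ)/(1-ρ^(K+1)) = (1-0.969466)/(1-0.969466^9) = 0.03053/0.2435 = 0.1254
P_K = P₀×ρ^K = 0.125382 × 0.969466^8 = 0.125382 × 0.780298 = 0.09784
Blocking probability P_8 = 0.09784 (9.78%)
L = ρ[1 - (K+1)ρ^K + Kρ^(K+1)] / [(1-ρ)(1-ρ^(K+1))]
L = 0.969466 × (1 - 9×0.78029830 + 8×0.75647267) / ((1 - 0.969466) × (1 - 0.75647267)) = 3.7935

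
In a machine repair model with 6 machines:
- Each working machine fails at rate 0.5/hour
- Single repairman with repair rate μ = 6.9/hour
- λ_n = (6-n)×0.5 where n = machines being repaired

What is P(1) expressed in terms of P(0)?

P(1)/P(0) = ∏_{i=0}^{1-1} λ_i/μ_{i+1}
= (6-0)×0.5/6.9
= 0.4348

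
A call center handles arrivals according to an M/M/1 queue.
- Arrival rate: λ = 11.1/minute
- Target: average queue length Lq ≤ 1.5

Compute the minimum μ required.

For M/M/1: Lq = λ²/(μ(μ-λ))
Need Lq ≤ 1.5, i.e. μ(μ-λ) ≥ λ²/1.5
μ² - 11.1μ - 123.21/1.5 ≥ 0  →  μ² - 11.1μ - 82.1400 ≥ 0
Quadratic formula (positive root): μ = [λ + √(λ² + 4×82.1400)]/2
Discriminant: 123.21 + 4×82.1400 = 451.7700, √451.7700 = 21.25488
μ ≥ (11.1 + 21.25488)/2 = 16.1774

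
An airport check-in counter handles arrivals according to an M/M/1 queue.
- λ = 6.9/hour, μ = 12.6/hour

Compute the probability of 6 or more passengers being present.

ρ = λ/μ = 6.9/12.6 = 0.54762
P(N ≥ n) = ρⁿ
P(N ≥ 6) = 0.54762^6
P(N ≥ 6) = 0.02697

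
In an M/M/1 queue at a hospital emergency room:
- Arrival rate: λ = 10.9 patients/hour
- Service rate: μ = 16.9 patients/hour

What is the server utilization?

Server utilization: ρ = λ/μ
ρ = 10.9/16.9 = 0.6450
The server is busy 64.50% of the time.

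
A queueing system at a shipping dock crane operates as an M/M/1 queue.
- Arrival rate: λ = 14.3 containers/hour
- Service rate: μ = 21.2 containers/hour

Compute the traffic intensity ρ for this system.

Server utilization: ρ = λ/μ
ρ = 14.3/21.2 = 0.6745
The server is busy 67.45% of the time.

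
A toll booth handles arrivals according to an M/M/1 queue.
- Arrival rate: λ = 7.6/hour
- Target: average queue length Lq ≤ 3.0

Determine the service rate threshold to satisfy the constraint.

For M/M/1: Lq = λ²/(μ(μ-λ))
Need Lq ≤ 3.0, i.e. μ(μ-λ) ≥ λ²/3.0
μ² - 7.6μ - 57.76/3.0 ≥ 0  →  μ² - 7.6μ - 19.25333 ≥ 0
Quadratic formula (positive root): μ = [λ + √(λ² + 4×19.25333)]/2
Discriminant: 57.76 + 4×19.25333 = 134.7733, √134.7733 = 11.6092
μ ≥ (7.6 + 11.6092)/2 = 9.6046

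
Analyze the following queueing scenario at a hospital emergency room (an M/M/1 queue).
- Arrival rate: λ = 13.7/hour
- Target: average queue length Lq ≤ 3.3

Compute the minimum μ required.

For M/M/1: Lq = λ²/(μ(μ-λ))
Need Lq ≤ 3.3, i.e. μ(μ-λ) ≥ λ²/3.3
μ² - 13.7μ - 187.69/3.3 ≥ 0  →  μ² - 13.7μ - 56.87576 ≥ 0
Quadratic formula (positive root): μ = [λ + √(λ² + 4×56.87576)]/2
Discriminant: 187.69 + 4×56.87576 = 415.1930, √415.1930 = 20.37629
μ ≥ (13.7 + 20.37629)/2 = 17.0381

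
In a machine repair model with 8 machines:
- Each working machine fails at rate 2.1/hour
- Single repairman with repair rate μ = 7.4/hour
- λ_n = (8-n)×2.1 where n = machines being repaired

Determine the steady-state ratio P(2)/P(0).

P(2)/P(0) = ∏_{i=0}^{2-1} λ_i/μ_{i+1}
= (8-0)×2.1/7.4 × (8-1)×2.1/7.4
= 4.5099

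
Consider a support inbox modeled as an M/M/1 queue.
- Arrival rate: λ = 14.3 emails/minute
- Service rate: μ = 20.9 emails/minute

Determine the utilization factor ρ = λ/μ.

Server utilization: ρ = λ/μ
ρ = 14.3/20.9 = 0.6842
The server is busy 68.42% of the time.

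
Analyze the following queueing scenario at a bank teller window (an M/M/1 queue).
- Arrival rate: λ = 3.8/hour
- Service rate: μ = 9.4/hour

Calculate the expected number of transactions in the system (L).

ρ = λ/μ = 3.8/9.4 = 0.4043
For M/M/1: L = λ/(μ-λ)
L = 3.8/(9.4-3.8) = 3.8/5.60
L = 0.6786 transactions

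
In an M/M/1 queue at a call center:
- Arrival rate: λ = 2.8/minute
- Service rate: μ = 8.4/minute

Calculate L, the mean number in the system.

ρ = λ/μ = 2.8/8.4 = 0.3333
For M/M/1: L = λ/(μ-λ)
L = 2.8/(8.4-2.8) = 2.8/5.60
L = 0.5000 calls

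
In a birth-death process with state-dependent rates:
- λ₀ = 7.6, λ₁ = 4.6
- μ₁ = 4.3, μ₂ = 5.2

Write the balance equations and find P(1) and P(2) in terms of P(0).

Balance equations:
State 0: λ₀P₀ = μ₁P₁ → P₁ = (λ₀/μ₁)P₀ = (7.6/4.3)P₀ = 1.7674P₀
State 1: P₂ = (λ₀λ₁)/(μ₁μ₂)P₀ = (7.6×4.6)/(4.3×5.2)P₀ = 1.5635P₀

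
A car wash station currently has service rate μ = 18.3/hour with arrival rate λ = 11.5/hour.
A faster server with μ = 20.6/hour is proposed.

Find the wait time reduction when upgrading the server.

System 1: ρ₁ = 11.5/18.3 = 0.6284, W₁ = 1/(18.3-11.5) = 0.147059
System 2: ρ₂ = 11.5/20.6 = 0.5583, W₂ = 1/(20.6-11.5) = 0.109890
Improvement: (W₁-W₂)/W₁ = (0.147059-0.109890)/0.147059 = 25.27%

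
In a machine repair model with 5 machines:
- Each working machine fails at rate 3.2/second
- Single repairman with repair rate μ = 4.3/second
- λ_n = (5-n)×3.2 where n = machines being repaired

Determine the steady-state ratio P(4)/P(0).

P(4)/P(0) = ∏_{i=0}^{4-1} λ_i/μ_{i+1}
= (5-0)×3.2/4.3 × (5-1)×3.2/4.3 × (5-2)×3.2/4.3 × (5-3)×3.2/4.3
= 36.8050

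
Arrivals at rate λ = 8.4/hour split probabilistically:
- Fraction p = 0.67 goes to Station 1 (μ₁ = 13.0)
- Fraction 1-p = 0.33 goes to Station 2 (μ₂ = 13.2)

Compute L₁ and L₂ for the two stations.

Effective rates: λ₁ = 8.4×0.67 = 5.628, λ₂ = 8.4×0.33 = 2.772
Station 1: ρ₁ = 5.628/13.0 = 0.4329, L₁ = ρ₁/(1-ρ₁) = 0.4329/(1-0.4329) = 0.7634
Station 2: ρ₂ = 2.772/13.2 = 0.2100, L₂ = ρ₂/(1-ρ₂) = 0.2100/(1-0.2100) = 0.2658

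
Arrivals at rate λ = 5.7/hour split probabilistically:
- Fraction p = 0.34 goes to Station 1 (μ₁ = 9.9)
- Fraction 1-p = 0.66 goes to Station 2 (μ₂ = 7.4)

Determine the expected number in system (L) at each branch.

Effective rates: λ₁ = 5.7×0.34 = 1.938, λ₂ = 5.7×0.66 = 3.762
Station 1: ρ₁ = 1.938/9.9 = 0.19576, L₁ = ρ₁/(1-ρ₁) = 0.19576/(1-0.19576) = 0.2434
Station 2: ρ₂ = 3.762/7.4 = 0.50838, L₂ = ρ₂/(1-ρ₂) = 0.50838/(1-0.50838) = 1.0341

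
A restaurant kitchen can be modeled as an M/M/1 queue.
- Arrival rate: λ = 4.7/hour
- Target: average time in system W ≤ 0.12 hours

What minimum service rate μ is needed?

For M/M/1: W = 1/(μ-λ)
Need W ≤ 0.12, so 1/(μ-λ) ≤ 0.12
μ - λ ≥ 1/0.12 = 8.3333
μ ≥ 4.7 + 8.3333 = 13.0333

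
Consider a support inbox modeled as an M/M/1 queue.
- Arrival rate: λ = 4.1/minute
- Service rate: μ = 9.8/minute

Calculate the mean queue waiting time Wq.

First, compute utilization: ρ = λ/μ = 4.1/9.8 = 0.4184
For M/M/1: Wq = λ/(μ(μ-λ))
Wq = 4.1/(9.8 × (9.8-4.1))
Wq = 4.1/(9.8 × 5.70)
Wq = 0.07340 minutes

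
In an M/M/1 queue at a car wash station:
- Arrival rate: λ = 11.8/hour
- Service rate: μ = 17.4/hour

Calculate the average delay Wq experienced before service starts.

First, compute utilization: ρ = λ/μ = 11.8/17.4 = 0.6782
For M/M/1: Wq = λ/(μ(μ-λ))
Wq = 11.8/(17.4 × (17.4-11.8))
Wq = 11.8/(17.4 × 5.60)
Wq = 0.1211 hours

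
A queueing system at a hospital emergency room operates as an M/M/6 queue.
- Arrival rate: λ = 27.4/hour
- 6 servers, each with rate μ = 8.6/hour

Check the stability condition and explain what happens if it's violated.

Stability requires ρ = λ/(cμ) < 1
ρ = 27.4/(6 × 8.6) = 27.4/51.60 = 0.5310
Since 0.5310 < 1, the system is STABLE.
The servers are busy 53.10% of the time.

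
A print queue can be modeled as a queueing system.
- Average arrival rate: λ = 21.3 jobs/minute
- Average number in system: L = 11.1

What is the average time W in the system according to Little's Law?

Little's Law: L = λW, so W = L/λ
W = 11.1/21.3 = 0.5211 minutes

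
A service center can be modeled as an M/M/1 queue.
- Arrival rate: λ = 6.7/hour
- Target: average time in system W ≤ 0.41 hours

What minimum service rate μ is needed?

For M/M/1: W = 1/(μ-λ)
Need W ≤ 0.41, so 1/(μ-λ) ≤ 0.41
μ - λ ≥ 1/0.41 = 2.4390
μ ≥ 6.7 + 2.4390 = 9.1390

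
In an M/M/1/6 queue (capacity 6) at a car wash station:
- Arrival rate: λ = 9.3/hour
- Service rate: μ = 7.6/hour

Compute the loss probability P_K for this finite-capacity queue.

ρ = λ/μ = 9.3/7.6 = 1.22368
P₀ = (1-ρ)/(1-ρ^(K+1)) = (1-1.22368)/(1-1.22368^7) = -0.22368/-3.1084 = 0.07196
P_K = P₀×ρ^K = 0.07196 × 1.22368^6 = 0.07196 × 3.3574 = 0.2416
Blocking probability = 24.16%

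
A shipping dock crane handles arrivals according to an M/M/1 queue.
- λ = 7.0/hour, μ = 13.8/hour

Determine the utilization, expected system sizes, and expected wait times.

Step 1: ρ = λ/μ = 7.0/13.8 = 0.5072
Step 2: L = λ/(μ-λ) = 7.0/6.80 = 1.0294
Step 3: Lq = λ²/(μ(μ-λ)) = 49.00/(13.8×6.80) = 0.5222
Step 4: W = 1/(μ-λ) = 1/6.80 = 0.14706
Step 5: Wq = λ/(μ(μ-λ)) = 7.0/(13.8×6.80) = 0.07460
Step 6: P(0) = 1-ρ = 0.4928
Verify: L = λW = 7.0×0.14706 = 1.0294 ✔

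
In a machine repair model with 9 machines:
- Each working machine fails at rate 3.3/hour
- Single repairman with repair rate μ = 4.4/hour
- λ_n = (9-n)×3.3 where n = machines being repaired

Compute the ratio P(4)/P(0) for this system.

P(4)/P(0) = ∏_{i=0}^{4-1} λ_i/μ_{i+1}
= (9-0)×3.3/4.4 × (9-1)×3.3/4.4 × (9-2)×3.3/4.4 × (9-3)×3.3/4.4
= 956.8125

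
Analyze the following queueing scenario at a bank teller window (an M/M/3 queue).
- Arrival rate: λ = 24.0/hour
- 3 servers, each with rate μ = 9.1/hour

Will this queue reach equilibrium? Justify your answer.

Stability requires ρ = λ/(cμ) < 1
ρ = 24.0/(3 × 9.1) = 24.0/27.30 = 0.8791
Since 0.8791 < 1, the system is STABLE.
The servers are busy 87.91% of the time.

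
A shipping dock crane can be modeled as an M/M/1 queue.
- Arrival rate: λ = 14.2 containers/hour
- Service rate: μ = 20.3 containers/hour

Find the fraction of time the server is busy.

Server utilization: ρ = λ/μ
ρ = 14.2/20.3 = 0.6995
The server is busy 69.95% of the time.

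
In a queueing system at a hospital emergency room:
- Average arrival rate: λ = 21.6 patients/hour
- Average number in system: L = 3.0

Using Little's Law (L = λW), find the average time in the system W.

Little's Law: L = λW, so W = L/λ
W = 3.0/21.6 = 0.1389 hours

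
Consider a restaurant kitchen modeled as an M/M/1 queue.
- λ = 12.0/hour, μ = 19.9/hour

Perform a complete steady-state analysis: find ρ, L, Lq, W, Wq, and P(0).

Step 1: ρ = λ/μ = 12.0/19.9 = 0.6030
Step 2: L = λ/(μ-λ) = 12.0/7.90 = 1.5190
Step 3: Lq = λ²/(μ(μ-λ)) = 144.00/(19.9×7.90) = 0.9160
Step 4: W = 1/(μ-λ) = 1/7.90 = 0.12658
Step 5: Wq = λ/(μ(μ-λ)) = 12.0/(19.9×7.90) = 0.07633
Step 6: P(0) = 1-ρ = 0.3970
Verify: L = λW = 12.0×0.12658 = 1.5190 ✔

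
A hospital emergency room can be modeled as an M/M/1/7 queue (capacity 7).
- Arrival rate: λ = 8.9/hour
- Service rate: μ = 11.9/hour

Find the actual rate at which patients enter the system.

ρ = λ/μ = 8.9/11.9 = 0.7479
P₀ = (1-ρ)/(1-ρ^(K+1)) = (1-0.7479)/(1-0.7479^8) = 0.2521/0.9021 = 0.2795
P_K = P₀×ρ^K = 0.27946 × 0.7479^7 = 0.27946 × 0.13089 = 0.03658
λ_eff = λ(1-P_K) = 8.9 × (1 - 0.036578) = 8.9 × 0.963422 = 8.5745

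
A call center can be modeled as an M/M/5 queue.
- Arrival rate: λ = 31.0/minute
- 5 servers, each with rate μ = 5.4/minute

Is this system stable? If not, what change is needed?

Stability requires ρ = λ/(cμ) < 1
ρ = 31.0/(5 × 5.4) = 31.0/27.00 = 1.1481
Since 1.1481 ≥ 1, the system is UNSTABLE.
Need c > λ/μ = 31.0/5.4 = 5.74.
Minimum servers needed: c = 6.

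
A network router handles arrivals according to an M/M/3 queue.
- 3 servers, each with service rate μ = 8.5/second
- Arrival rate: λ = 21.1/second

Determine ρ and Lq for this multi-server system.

Traffic intensity: ρ = λ/(cμ) = 21.1/(3×8.5) = 0.8275
Since ρ = 0.8275 < 1, system is stable.
Offered load a = λ/μ = cρ = 21.1/8.5 = 2.4824
P₀ = [ Σₙ₌₀^2 aⁿ/n! + a^3/(3!(1-ρ)) ]⁻¹
Σ = a^0/0! + a^1/1! + a^2/2! = 1.0000 + 2.4824 + 3.0810 = 6.5634
a^3/(3!(1-ρ)) = 15.29645/(6 × 0.1725490) = 14.7750
P₀ = 1/(6.5634 + 14.7750) = 0.04686
Lq = P₀·a^3·ρ / (3!(1-ρ)²) = 0.046864 × 15.2964 × 0.82745 / (6 × 0.029773) = 3.3204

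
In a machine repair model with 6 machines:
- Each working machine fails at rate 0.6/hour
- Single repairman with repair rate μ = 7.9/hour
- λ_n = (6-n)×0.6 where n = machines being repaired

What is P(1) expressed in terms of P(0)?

P(1)/P(0) = ∏_{i=0}^{1-1} λ_i/μ_{i+1}
= (6-0)×0.6/7.9
= 0.4557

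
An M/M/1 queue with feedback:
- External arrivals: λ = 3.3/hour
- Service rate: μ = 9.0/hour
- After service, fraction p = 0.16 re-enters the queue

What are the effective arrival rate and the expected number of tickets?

Effective arrival rate: λ_eff = λ/(1-p) = 3.3/(1-0.16) = 3.3/0.84 = 3.9286
ρ = λ_eff/μ = 3.9286/9.0 = 0.4365
L = ρ/(1-ρ) = 0.4365/(1-0.4365) = 0.7746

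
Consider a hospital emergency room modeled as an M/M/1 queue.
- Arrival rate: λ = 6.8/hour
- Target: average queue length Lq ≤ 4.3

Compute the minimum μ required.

For M/M/1: Lq = λ²/(μ(μ-λ))
Need Lq ≤ 4.3, i.e. μ(μ-λ) ≥ λ²/4.3
μ² - 6.8μ - 46.24/4.3 ≥ 0  →  μ² - 6.8μ - 10.7535 ≥ 0
Quadratic formula (positive root): μ = [λ + √(λ² + 4×10.7535)]/2
Discriminant: 46.24 + 4×10.7535 = 89.2540, √89.2540 = 9.4474
μ ≥ (6.8 + 9.4474)/2 = 8.1237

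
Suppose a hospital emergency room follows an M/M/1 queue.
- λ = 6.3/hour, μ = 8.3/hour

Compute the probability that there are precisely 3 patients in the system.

ρ = λ/μ = 6.3/8.3 = 0.7590
P(n) = (1-ρ)ρⁿ
P(3) = (1-0.7590) × 0.7590^3
P(3) = 0.2410 × 0.4372
P(3) = 0.1054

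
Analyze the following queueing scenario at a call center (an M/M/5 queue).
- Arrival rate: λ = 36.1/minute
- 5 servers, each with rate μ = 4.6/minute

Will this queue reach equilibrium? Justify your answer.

Stability requires ρ = λ/(cμ) < 1
ρ = 36.1/(5 × 4.6) = 36.1/23.00 = 1.5696
Since 1.5696 ≥ 1, the system is UNSTABLE.
Need c > λ/μ = 36.1/4.6 = 7.85.
Minimum servers needed: c = 8.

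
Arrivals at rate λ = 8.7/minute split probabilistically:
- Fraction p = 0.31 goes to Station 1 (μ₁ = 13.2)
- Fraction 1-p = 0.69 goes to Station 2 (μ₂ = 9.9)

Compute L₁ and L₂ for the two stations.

Effective rates: λ₁ = 8.7×0.31 = 2.697, λ₂ = 8.7×0.69 = 6.003
Station 1: ρ₁ = 2.697/13.2 = 0.2043, L₁ = ρ₁/(1-ρ₁) = 0.2043/(1-0.2043) = 0.2568
Station 2: ρ₂ = 6.003/9.9 = 0.60636, L₂ = ρ₂/(1-ρ₂) = 0.60636/(1-0.60636) = 1.5404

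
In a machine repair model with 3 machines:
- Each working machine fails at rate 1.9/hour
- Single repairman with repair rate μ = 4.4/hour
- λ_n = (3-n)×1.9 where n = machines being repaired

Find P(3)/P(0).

P(3)/P(0) = ∏_{i=0}^{3-1} λ_i/μ_{i+1}
= (3-0)×1.9/4.4 × (3-1)×1.9/4.4 × (3-2)×1.9/4.4
= 0.4831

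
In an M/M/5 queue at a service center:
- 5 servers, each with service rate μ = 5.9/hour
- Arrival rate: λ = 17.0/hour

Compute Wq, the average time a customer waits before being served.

Traffic intensity: ρ = λ/(cμ) = 17.0/(5×5.9) = 0.5763
Since ρ = 0.5763 < 1, system is stable.
Offered load a = λ/μ = cρ = 17.0/5.9 = 2.8814
P₀ = [ Σₙ₌₀^4 aⁿ/n! + a^5/(5!(1-ρ)) ]⁻¹
Σ = a^0/0! + a^1/1! + a^2/2! + a^3/3! + a^4/4! = 1.0000 + 2.8814 + 4.1511 + 3.9869 + 2.8719 = 14.8913
a^5/(5!(1-ρ)) = 198.6024/(120 × 0.42373) = 3.9058
P₀ = 1/(14.8913 + 3.9058) = 0.05320
Lq = P₀·a^5·ρ / (5!(1-ρ)²) = 0.053199 × 198.6024 × 0.57627 / (120 × 0.17955) = 0.2826
Wq = Lq/λ = 0.2826/17.0 = 0.01662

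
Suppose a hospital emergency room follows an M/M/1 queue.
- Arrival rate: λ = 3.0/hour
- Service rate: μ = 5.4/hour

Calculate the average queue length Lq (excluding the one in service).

ρ = λ/μ = 3.0/5.4 = 0.5556
For M/M/1: Lq = λ²/(μ(μ-λ))
Lq = 9.00/(5.4 × 2.40)
Lq = 0.6944 patients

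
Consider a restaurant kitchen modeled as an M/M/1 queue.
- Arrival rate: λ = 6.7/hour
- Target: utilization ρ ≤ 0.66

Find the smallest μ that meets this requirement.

ρ = λ/μ, so μ = λ/ρ
μ ≥ 6.7/0.66 = 10.1515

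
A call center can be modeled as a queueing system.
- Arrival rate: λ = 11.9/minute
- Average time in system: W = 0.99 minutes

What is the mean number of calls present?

Little's Law: L = λW
L = 11.9 × 0.99 = 11.7810 calls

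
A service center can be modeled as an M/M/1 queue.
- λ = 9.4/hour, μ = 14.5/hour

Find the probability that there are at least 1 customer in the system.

ρ = λ/μ = 9.4/14.5 = 0.6483
P(N ≥ n) = ρⁿ
P(N ≥ 1) = 0.6483^1
P(N ≥ 1) = 0.6483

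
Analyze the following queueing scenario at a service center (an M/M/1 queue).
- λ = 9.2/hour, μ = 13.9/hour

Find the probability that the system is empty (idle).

ρ = λ/μ = 9.2/13.9 = 0.6619
P(0) = 1 - ρ = 1 - 0.6619 = 0.3381
The server is idle 33.81% of the time.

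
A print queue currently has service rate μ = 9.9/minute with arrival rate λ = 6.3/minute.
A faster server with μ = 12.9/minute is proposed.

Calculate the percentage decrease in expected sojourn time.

System 1: ρ₁ = 6.3/9.9 = 0.6364, W₁ = 1/(9.9-6.3) = 0.27778
System 2: ρ₂ = 6.3/12.9 = 0.4884, W₂ = 1/(12.9-6.3) = 0.15152
Improvement: (W₁-W₂)/W₁ = (0.27778-0.15152)/0.27778 = 45.45%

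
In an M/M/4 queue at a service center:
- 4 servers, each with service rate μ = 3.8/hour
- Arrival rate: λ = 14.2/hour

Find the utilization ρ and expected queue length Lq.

Traffic intensity: ρ = λ/(cμ) = 14.2/(4×3.8) = 0.9342
Since ρ = 0.9342 < 1, system is stable.
Offered load a = λ/μ = cρ = 14.2/3.8 = 3.7368
P₀ = [ Σₙ₌₀^3 aⁿ/n! + a^4/(4!(1-ρ)) ]⁻¹
Σ = a^0/0! + a^1/1! + a^2/2! + a^3/3! = 1.0000 + 3.7368 + 6.9820 + 8.6969 = 20.4157
a^4/(4!(1-ρ)) = 194.9930/(24 × 0.06578947) = 123.4956
P₀ = 1/(20.4157 + 123.4956) = 0.006949
Lq = P₀·a^4·ρ / (4!(1-ρ)²) = 0.006948726 × 194.9930 × 0.9342105 / (24 × 0.004328255) = 12.1855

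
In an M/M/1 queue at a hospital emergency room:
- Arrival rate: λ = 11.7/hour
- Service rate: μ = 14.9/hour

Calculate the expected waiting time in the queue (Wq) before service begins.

First, compute utilization: ρ = λ/μ = 11.7/14.9 = 0.7852
For M/M/1: Wq = λ/(μ(μ-λ))
Wq = 11.7/(14.9 × (14.9-11.7))
Wq = 11.7/(14.9 × 3.20)
Wq = 0.2454 hours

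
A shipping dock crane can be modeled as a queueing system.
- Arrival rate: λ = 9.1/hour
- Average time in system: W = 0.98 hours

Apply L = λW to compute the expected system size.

Little's Law: L = λW
L = 9.1 × 0.98 = 8.9180 containers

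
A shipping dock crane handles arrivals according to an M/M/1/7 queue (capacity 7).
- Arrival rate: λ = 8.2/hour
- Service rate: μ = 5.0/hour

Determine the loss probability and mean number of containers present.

ρ = λ/μ = 8.2/5.0 = 1.6400
P₀ = (1-ρ)/(1-ρ^(K+1)) = (1-1.6400)/(1-1.6400^8) = -0.6400/-51.3300 = 0.01247
P_K = P₀×ρ^K = 0.012468 × 1.6400^7 = 0.012468 × 31.9085 = 0.3978
Blocking probability P_7 = 0.3978 (39.78%)
L = ρ[1 - (K+1)ρ^K + Kρ^(K+1)] / [(1-ρ)(1-ρ^(K+1))]
L = 1.6400 × (1 - 8×31.9085 + 7×52.3300) / ((1 - 1.6400) × (1 - 52.3300)) = 5.5934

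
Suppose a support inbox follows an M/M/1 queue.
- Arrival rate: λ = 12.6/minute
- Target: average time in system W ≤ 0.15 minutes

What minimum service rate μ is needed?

For M/M/1: W = 1/(μ-λ)
Need W ≤ 0.15, so 1/(μ-λ) ≤ 0.15
μ - λ ≥ 1/0.15 = 6.6667
μ ≥ 12.6 + 6.6667 = 19.2667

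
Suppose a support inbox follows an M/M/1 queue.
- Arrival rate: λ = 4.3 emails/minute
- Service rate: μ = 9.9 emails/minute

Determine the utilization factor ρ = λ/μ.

Server utilization: ρ = λ/μ
ρ = 4.3/9.9 = 0.4343
The server is busy 43.43% of the time.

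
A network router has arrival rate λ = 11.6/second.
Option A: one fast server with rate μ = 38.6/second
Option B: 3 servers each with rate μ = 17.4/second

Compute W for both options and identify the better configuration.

Option A: single server μ = 38.6 (M/M/1)
  ρ_A = 11.6/38.6 = 0.3005
  W_A = 1/(μ-λ) = 1/(38.6-11.6) = 1/27.00 = 0.03704

Option B: 3 servers μ = 17.4 (M/M/3)
  ρ_B = λ/(cμ) = 11.6/(3×17.4) = 0.2222
  Offered load a = λ/μ = cρ = 11.6/17.4 = 0.6667
  P₀ = [ Σₙ₌₀^2 aⁿ/n! + a^3/(3!(1-ρ)) ]⁻¹
  Σ = a^0/0! + a^1/1! + a^2/2! = 1.0000 + 0.6667 + 0.2222 = 1.8889
  a^3/(3!(1-ρ)) = 0.2963/(6 × 0.7778) = 0.06349
  P₀ = 1/(1.8889 + 0.06349) = 0.5122
  Lq = P₀·a^3·ρ / (3!(1-ρ)²) = 0.51220 × 0.29630 × 0.22222 / (6 × 0.60494) = 0.009292
  Wq_B = Lq/λ = 0.009292/11.6 = 0.0008010
  W_B = Wq_B + 1/μ = 0.0008010 + 0.05747 = 0.05827

Since W_A = 0.03704 < W_B = 0.05827, Option A (single fast server) has the shorter time in system.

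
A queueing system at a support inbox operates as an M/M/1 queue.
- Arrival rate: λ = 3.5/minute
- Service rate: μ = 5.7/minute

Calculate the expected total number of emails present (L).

ρ = λ/μ = 3.5/5.7 = 0.6140
For M/M/1: L = λ/(μ-λ)
L = 3.5/(5.7-3.5) = 3.5/2.20
L = 1.5909 emails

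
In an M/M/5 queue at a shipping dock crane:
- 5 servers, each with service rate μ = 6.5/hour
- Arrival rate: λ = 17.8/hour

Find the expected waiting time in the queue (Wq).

Traffic intensity: ρ = λ/(cμ) = 17.8/(5×6.5) = 0.5477
Since ρ = 0.5477 < 1, system is stable.
Offered load a = λ/μ = cρ = 17.8/6.5 = 2.7385
P₀ = [ Σₙ₌₀^4 aⁿ/n! + a^5/(5!(1-ρ)) ]⁻¹
Σ = a^0/0! + a^1/1! + a^2/2! + a^3/3! + a^4/4! = 1.0000 + 2.7385 + 3.7496 + 3.4227 + 2.3432 = 13.2540
a^5/(5!(1-ρ)) = 154.0044/(120 × 0.4523) = 2.8374
P₀ = 1/(13.2540 + 2.83738) = 0.06215
Lq = P₀·a^5·ρ / (5!(1-ρ)²) = 0.06215 × 154.0044 × 0.5477 / (120 × 0.2046) = 0.2135
Wq = Lq/λ = 0.213515/17.8 = 0.01200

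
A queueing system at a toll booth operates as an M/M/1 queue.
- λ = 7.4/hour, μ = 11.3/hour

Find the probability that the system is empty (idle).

ρ = λ/μ = 7.4/11.3 = 0.6549
P(0) = 1 - ρ = 1 - 0.6549 = 0.3451
The server is idle 34.51% of the time.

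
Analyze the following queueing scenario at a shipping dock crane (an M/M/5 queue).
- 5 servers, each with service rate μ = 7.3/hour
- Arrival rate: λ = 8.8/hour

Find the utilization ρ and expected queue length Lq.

Traffic intensity: ρ = λ/(cμ) = 8.8/(5×7.3) = 0.2411
Since ρ = 0.2411 < 1, system is stable.
Offered load a = λ/μ = cρ = 8.8/7.3 = 1.2055
P₀ = [ Σₙ₌₀^4 aⁿ/n! + a^5/(5!(1-ρ)) ]⁻¹
Σ = a^0/0! + a^1/1! + a^2/2! + a^3/3! + a^4/4! = 1.0000 + 1.2055 + 0.72659 + 0.29196 + 0.087989 = 3.3120
a^5/(5!(1-ρ)) = 2.5457/(120 × 0.7589) = 0.02795
P₀ = 1/(3.3120 + 0.02795) = 0.2994
Lq = P₀·a^5·ρ / (5!(1-ρ)²) = 0.2994 × 2.5457 × 0.2411 / (120 × 0.5759) = 0.002659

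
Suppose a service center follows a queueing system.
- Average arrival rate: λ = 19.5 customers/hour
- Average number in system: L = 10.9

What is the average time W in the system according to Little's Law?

Little's Law: L = λW, so W = L/λ
W = 10.9/19.5 = 0.5590 hours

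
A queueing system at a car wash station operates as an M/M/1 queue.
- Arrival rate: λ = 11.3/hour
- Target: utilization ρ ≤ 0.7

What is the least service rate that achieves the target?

ρ = λ/μ, so μ = λ/ρ
μ ≥ 11.3/0.7 = 16.1429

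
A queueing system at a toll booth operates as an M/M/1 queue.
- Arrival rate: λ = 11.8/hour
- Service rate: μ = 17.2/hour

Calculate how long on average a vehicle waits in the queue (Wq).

First, compute utilization: ρ = λ/μ = 11.8/17.2 = 0.6860
For M/M/1: Wq = λ/(μ(μ-λ))
Wq = 11.8/(17.2 × (17.2-11.8))
Wq = 11.8/(17.2 × 5.40)
Wq = 0.1270 hours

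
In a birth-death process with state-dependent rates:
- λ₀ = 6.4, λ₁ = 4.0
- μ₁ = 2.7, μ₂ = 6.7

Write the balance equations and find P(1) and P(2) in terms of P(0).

Balance equations:
State 0: λ₀P₀ = μ₁P₁ → P₁ = (λ₀/μ₁)P₀ = (6.4/2.7)P₀ = 2.3704P₀
State 1: P₂ = (λ₀λ₁)/(μ₁μ₂)P₀ = (6.4×4.0)/(2.7×6.7)P₀ = 1.4151P₀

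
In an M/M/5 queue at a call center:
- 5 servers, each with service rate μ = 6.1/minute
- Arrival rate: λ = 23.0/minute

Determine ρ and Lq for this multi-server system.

Traffic intensity: ρ = λ/(cμ) = 23.0/(5×6.1) = 0.7541
Since ρ = 0.7541 < 1, system is stable.
Offered load a = λ/μ = cρ = 23.0/6.1 = 3.7705
P₀ = [ Σₙ₌₀^4 aⁿ/n! + a^5/(5!(1-ρ)) ]⁻¹
Σ = a^0/0! + a^1/1! + a^2/2! + a^3/3! + a^4/4! = 1.000000 + 3.770492 + 7.108304 + 8.933934 + 8.421331 = 29.2341
a^5/(5!(1-ρ)) = 762.0615/(120 × 0.245902) = 25.8254
P₀ = 1/(29.2341 + 25.8254) = 0.01816
Lq = P₀·a^5·ρ / (5!(1-ρ)²) = 0.018162 × 762.0615 × 0.75410 / (120 × 0.060468) = 1.4384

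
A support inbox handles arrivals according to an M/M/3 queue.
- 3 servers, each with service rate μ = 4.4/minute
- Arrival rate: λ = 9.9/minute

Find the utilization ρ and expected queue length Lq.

Traffic intensity: ρ = λ/(cμ) = 9.9/(3×4.4) = 0.7500
Since ρ = 0.7500 < 1, system is stable.
Offered load a = λ/μ = cρ = 9.9/4.4 = 2.2500
P₀ = [ Σₙ₌₀^2 aⁿ/n! + a^3/(3!(1-ρ)) ]⁻¹
Σ = a^0/0! + a^1/1! + a^2/2! = 1.0000 + 2.2500 + 2.5312 = 5.7812
a^3/(3!(1-ρ)) = 11.390625/(6 × 0.25000000) = 7.5938
P₀ = 1/(5.7812 + 7.5938) = 0.07477
Lq = P₀·a^3·ρ / (3!(1-ρ)²) = 0.074766 × 11.3906 × 0.75000 / (6 × 0.062500) = 1.7033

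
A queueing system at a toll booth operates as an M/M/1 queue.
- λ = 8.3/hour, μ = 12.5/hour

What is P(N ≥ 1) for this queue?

ρ = λ/μ = 8.3/12.5 = 0.6640
P(N ≥ n) = ρⁿ
P(N ≥ 1) = 0.6640^1
P(N ≥ 1) = 0.6640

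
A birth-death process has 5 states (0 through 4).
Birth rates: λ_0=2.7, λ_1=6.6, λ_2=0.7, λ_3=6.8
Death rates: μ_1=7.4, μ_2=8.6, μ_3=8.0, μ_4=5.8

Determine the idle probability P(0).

Ratios P(n)/P(0) = (λ₀···λₙ₋₁)/(μ₁···μₙ):
P(1)/P(0) = (2.7)/(7.4) = 0.3649
P(2)/P(0) = (2.7×6.6)/(7.4×8.6) = 0.2800
P(3)/P(0) = (2.7×6.6×0.7)/(7.4×8.6×8.0) = 0.02450
P(4)/P(0) = (2.7×6.6×0.7×6.8)/(7.4×8.6×8.0×5.8) = 0.02873

Normalization: ∑ P(n) = 1
P(0) × (1.0000 + 0.3649 + 0.2800 + 0.02450 + 0.02873) = 1
P(0) × 1.6981 = 1
P(0) = 1/1.6981 = 0.5889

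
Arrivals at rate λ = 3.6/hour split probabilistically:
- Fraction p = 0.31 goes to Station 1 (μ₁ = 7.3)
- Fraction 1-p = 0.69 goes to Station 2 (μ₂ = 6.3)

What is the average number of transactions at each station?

Effective rates: λ₁ = 3.6×0.31 = 1.116, λ₂ = 3.6×0.69 = 2.484
Station 1: ρ₁ = 1.116/7.3 = 0.1529, L₁ = ρ₁/(1-ρ₁) = 0.1529/(1-0.1529) = 0.1805
Station 2: ρ₂ = 2.484/6.3 = 0.394286, L₂ = ρ₂/(1-ρ₂) = 0.394286/(1-0.394286) = 0.6509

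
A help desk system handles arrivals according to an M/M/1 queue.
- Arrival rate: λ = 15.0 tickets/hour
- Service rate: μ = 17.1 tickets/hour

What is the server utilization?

Server utilization: ρ = λ/μ
ρ = 15.0/17.1 = 0.8772
The server is busy 87.72% of the time.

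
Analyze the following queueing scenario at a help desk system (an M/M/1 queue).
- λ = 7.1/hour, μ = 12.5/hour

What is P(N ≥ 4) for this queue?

ρ = λ/μ = 7.1/12.5 = 0.5680
P(N ≥ n) = ρⁿ
P(N ≥ 4) = 0.5680^4
P(N ≥ 4) = 0.1041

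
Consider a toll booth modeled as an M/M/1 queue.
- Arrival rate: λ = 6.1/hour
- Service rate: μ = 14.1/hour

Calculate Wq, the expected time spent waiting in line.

First, compute utilization: ρ = λ/μ = 6.1/14.1 = 0.4326
For M/M/1: Wq = λ/(μ(μ-λ))
Wq = 6.1/(14.1 × (14.1-6.1))
Wq = 6.1/(14.1 × 8.00)
Wq = 0.05408 hours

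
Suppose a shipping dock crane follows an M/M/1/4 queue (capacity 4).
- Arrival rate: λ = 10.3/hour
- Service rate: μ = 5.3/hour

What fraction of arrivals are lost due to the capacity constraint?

ρ = λ/μ = 10.3/5.3 = 1.9434
P₀ = (1-ρ)/(1-ρ^(K+1)) = (1-1.9434)/(1-1.9434^5) = -0.9434/-26.7211 = 0.03531
P_K = P₀×ρ^K = 0.035305 × 1.9434^4 = 0.035305 × 14.2642 = 0.5036
Blocking probability = 50.36%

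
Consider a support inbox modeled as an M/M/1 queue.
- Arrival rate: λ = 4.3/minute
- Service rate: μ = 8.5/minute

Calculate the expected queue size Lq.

ρ = λ/μ = 4.3/8.5 = 0.5059
For M/M/1: Lq = λ²/(μ(μ-λ))
Lq = 18.49/(8.5 × 4.20)
Lq = 0.5179 emails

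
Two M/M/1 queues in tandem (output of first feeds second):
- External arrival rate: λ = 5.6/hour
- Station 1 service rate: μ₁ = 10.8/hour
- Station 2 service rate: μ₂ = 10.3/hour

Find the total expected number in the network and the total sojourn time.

By Jackson's theorem, each station behaves as independent M/M/1.
Station 1: ρ₁ = 5.6/10.8 = 0.5185, L₁ = ρ₁/(1-ρ₁) = λ/(μ₁-λ) = 5.6/5.20 = 1.0769
Station 2: ρ₂ = 5.6/10.3 = 0.5437, L₂ = ρ₂/(1-ρ₂) = λ/(μ₂-λ) = 5.6/4.70 = 1.1915
Total: L = L₁ + L₂ = 1.0769 + 1.1915 = 2.2684
W = L/λ = 2.2684/5.6 = 0.4051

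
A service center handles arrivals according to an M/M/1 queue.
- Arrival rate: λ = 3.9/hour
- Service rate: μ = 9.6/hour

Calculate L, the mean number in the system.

ρ = λ/μ = 3.9/9.6 = 0.4062
For M/M/1: L = λ/(μ-λ)
L = 3.9/(9.6-3.9) = 3.9/5.70
L = 0.6842 customers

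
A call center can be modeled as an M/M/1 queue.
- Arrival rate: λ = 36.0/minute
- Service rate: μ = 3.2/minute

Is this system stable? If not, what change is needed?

Stability requires ρ = λ/(cμ) < 1
ρ = 36.0/(1 × 3.2) = 36.0/3.20 = 11.2500
Since 11.2500 ≥ 1, the system is UNSTABLE.
Queue grows without bound. Need μ > λ = 36.0.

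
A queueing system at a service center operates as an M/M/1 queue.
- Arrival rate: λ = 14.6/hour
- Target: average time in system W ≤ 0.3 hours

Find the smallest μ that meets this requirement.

For M/M/1: W = 1/(μ-λ)
Need W ≤ 0.3, so 1/(μ-λ) ≤ 0.3
μ - λ ≥ 1/0.3 = 3.3333
μ ≥ 14.6 + 3.3333 = 17.9333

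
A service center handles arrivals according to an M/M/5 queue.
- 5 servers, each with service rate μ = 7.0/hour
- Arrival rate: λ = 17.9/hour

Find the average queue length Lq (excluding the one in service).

Traffic intensity: ρ = λ/(cμ) = 17.9/(5×7.0) = 0.5114
Since ρ = 0.5114 < 1, system is stable.
Offered load a = λ/μ = cρ = 17.9/7.0 = 2.5571
P₀ = [ Σₙ₌₀^4 aⁿ/n! + a^5/(5!(1-ρ)) ]⁻¹
Σ = a^0/0! + a^1/1! + a^2/2! + a^3/3! + a^4/4! = 1.0000 + 2.5571 + 3.2695 + 2.7869 + 1.7816 = 11.3951
a^5/(5!(1-ρ)) = 109.3390/(120 × 0.48857) = 1.8649
P₀ = 1/(11.3951 + 1.8649) = 0.07541
Lq = P₀·a^5·ρ / (5!(1-ρ)²) = 0.07541 × 109.3390 × 0.5114 / (120 × 0.2387) = 0.1472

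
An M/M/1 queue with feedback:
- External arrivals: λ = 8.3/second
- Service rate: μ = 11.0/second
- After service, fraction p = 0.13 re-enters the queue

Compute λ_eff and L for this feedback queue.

Effective arrival rate: λ_eff = λ/(1-p) = 8.3/(1-0.13) = 8.3/0.87 = 9.54023
ρ = λ_eff/μ = 9.54023/11.0 = 0.8672936
L = ρ/(1-ρ) = 0.8672936/(1-0.8672936) = 6.5354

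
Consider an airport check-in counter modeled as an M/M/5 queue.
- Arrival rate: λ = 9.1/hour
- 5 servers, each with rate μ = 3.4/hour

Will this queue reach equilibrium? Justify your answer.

Stability requires ρ = λ/(cμ) < 1
ρ = 9.1/(5 × 3.4) = 9.1/17.00 = 0.5353
Since 0.5353 < 1, the system is STABLE.
The servers are busy 53.53% of the time.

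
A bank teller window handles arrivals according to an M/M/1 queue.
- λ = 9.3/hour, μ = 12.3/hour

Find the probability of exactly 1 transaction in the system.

ρ = λ/μ = 9.3/12.3 = 0.7561
P(n) = (1-ρ)ρⁿ
P(1) = (1-0.7561) × 0.7561^1
P(1) = 0.2439 × 0.7561
P(1) = 0.1844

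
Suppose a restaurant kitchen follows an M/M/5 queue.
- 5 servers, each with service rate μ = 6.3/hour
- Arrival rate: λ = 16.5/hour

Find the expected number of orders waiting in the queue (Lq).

Traffic intensity: ρ = λ/(cμ) = 16.5/(5×6.3) = 0.5238
Since ρ = 0.5238 < 1, system is stable.
Offered load a = λ/μ = cρ = 16.5/6.3 = 2.6190
P₀ = [ Σₙ₌₀^4 aⁿ/n! + a^5/(5!(1-ρ)) ]⁻¹
Σ = a^0/0! + a^1/1! + a^2/2! + a^3/3! + a^4/4! = 1.0000 + 2.6190 + 3.4297 + 2.9942 + 1.9605 = 12.0034
a^5/(5!(1-ρ)) = 123.2301/(120 × 0.4762) = 2.1565
P₀ = 1/(12.0034 + 2.1565) = 0.07062
Lq = P₀·a^5·ρ / (5!(1-ρ)²) = 0.07062 × 123.2301 × 0.5238 / (120 × 0.2268) = 0.1675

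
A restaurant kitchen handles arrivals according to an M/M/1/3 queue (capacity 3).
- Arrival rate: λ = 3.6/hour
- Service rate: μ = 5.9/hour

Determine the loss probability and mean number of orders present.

ρ = λ/μ = 3.6/5.9 = 0.61017
P₀ = (1-ρ)/(1-ρ^(K+1)) = (1-0.61017)/(1-0.61017^4) = 0.38983/0.86139 = 0.4526
P_K = P₀×ρ^K = 0.4526 × 0.61017^3 = 0.4526 × 0.2272 = 0.1028
Blocking probability P_3 = 0.1028 (10.28%)
L = ρ[1 - (K+1)ρ^K + Kρ^(K+1)] / [(1-ρ)(1-ρ^(K+1))]
L = 0.61017 × (1 - 4×0.22717 + 3×0.13861) / ((1 - 0.61017) × (1 - 0.13861)) = 0.9215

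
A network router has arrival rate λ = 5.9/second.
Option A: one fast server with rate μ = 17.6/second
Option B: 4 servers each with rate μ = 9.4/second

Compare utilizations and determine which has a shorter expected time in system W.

Option A: single server μ = 17.6 (M/M/1)
  ρ_A = 5.9/17.6 = 0.3352
  W_A = 1/(μ-λ) = 1/(17.6-5.9) = 1/11.70 = 0.08547

Option B: 4 servers μ = 9.4 (M/M/4)
  ρ_B = λ/(cμ) = 5.9/(4×9.4) = 0.1569
  Offered load a = λ/μ = cρ = 5.9/9.4 = 0.6277
  P₀ = [ Σₙ₌₀^3 aⁿ/n! + a^4/(4!(1-ρ)) ]⁻¹
  Σ = a^0/0! + a^1/1! + a^2/2! + a^3/3! = 1.00000 + 0.627660 + 0.196978 + 0.0412118 = 1.8658
  a^4/(4!(1-ρ)) = 0.1552/(24 × 0.8431) = 0.007670
  P₀ = 1/(1.8658 + 0.007670) = 0.5338
  Lq = P₀·a^4·ρ / (4!(1-ρ)²) = 0.5338 × 0.1552 × 0.1569 / (24 × 0.7108) = 0.0007620
  Wq_B = Lq/λ = 0.0007620/5.9 = 0.0001292
  W_B = Wq_B + 1/μ = 0.0001292 + 0.1064 = 0.1065

Since W_A = 0.08547 < W_B = 0.1065, Option A (single fast server) has the shorter time in system.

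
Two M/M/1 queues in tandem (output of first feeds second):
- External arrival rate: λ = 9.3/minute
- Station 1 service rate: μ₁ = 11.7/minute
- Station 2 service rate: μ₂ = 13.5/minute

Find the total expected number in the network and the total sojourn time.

By Jackson's theorem, each station behaves as independent M/M/1.
Station 1: ρ₁ = 9.3/11.7 = 0.7949, L₁ = ρ₁/(1-ρ₁) = λ/(μ₁-λ) = 9.3/2.40 = 3.8750
Station 2: ρ₂ = 9.3/13.5 = 0.6889, L₂ = ρ₂/(1-ρ₂) = λ/(μ₂-λ) = 9.3/4.20 = 2.2143
Total: L = L₁ + L₂ = 3.8750 + 2.2143 = 6.0893
W = L/λ = 6.0893/9.3 = 0.6548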